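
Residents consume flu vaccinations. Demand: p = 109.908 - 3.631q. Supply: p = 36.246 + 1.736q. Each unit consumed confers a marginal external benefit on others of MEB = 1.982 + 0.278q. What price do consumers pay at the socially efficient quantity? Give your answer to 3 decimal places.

P = 55.936

Social marginal benefit = demand + MEB = 111.890 - 3.353q.
Set SMB = MC: 111.890 - 3.353q = 36.246 + 1.736q → q* = 14.8642.
Consumer price on the demand curve at q*: 109.908 − 3.631×14.8642 = 55.9361.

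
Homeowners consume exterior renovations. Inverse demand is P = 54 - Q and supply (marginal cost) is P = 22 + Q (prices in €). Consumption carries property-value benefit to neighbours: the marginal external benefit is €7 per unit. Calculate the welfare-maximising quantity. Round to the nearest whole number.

Social marginal benefit = demand + MEB = 61 - Q.
Set SMB = MC: 61 - Q = 22 + Q → Q* = 19.5000.

Q* = 20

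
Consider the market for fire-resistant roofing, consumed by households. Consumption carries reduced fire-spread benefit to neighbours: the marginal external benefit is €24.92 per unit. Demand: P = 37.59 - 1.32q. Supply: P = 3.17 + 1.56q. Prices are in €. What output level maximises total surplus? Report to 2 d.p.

q* = 20.60

Social marginal benefit = demand + MEB = 62.51 - 1.32q.
Set SMB = MC: 62.51 - 1.32q = 3.17 + 1.56q → q* = 20.6042.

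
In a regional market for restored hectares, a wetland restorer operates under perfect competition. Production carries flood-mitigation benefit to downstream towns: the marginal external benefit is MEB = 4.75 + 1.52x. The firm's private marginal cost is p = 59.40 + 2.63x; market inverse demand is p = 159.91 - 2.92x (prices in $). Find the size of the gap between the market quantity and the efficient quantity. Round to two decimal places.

Market equilibrium (private): 59.40 + 2.63x = 159.91 - 2.92x → x_m = 18.1099.
Social marginal cost = private MC − MEB = 54.65 + 1.11x.
Set SMC = demand: 54.65 + 1.11x = 159.91 - 2.92x → x* = 26.1191.
Gap = |18.1099 − 26.1191| = 8.0092.

8.01 units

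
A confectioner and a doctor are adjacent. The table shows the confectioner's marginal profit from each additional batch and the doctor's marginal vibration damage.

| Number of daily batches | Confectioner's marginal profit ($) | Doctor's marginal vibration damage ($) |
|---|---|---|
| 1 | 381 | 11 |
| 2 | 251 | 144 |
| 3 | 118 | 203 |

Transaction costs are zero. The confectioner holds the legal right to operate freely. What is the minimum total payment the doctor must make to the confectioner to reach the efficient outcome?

$118

Left alone the confectioner would choose level 3 (marginal profit stays positive).
Efficient level: k* = 2 (marginal profit ≥ marginal vibration damage through 2).
The doctor must at least cover the confectioner's forgone profit from cutting 3→2: 118 = 118.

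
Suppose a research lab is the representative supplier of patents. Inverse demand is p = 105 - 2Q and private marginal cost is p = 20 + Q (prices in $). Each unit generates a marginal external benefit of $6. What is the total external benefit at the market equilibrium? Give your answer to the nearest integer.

$170

Market equilibrium (private): 20 + Q = 105 - 2Q → Q_m = 28.3333.
Total external benefit = MEB × Q_m = 6 × 28.3333 = 169.9998.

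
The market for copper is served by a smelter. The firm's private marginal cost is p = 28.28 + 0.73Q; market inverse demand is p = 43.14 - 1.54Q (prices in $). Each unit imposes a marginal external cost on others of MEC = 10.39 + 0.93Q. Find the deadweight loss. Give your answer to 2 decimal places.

Market equilibrium (private): 28.28 + 0.73Q = 43.14 - 1.54Q → Q_m = 6.5463.
Social marginal cost = private MC + MEC = 38.67 + 1.66Q.
Set SMC = demand: 38.67 + 1.66Q = 43.14 - 1.54Q → Q* = 1.3969.
The loss is the area between SMC and demand from Q* to Q_m; with linear curves that's a triangle of height MEC(Q_m).
DWL = ½ × 5.1494 × 16.4780 = 42.4259.

DWL = $42.43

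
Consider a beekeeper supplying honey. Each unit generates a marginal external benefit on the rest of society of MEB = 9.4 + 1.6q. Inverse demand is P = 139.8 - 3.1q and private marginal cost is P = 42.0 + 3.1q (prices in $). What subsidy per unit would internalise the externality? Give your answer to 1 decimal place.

subsidy = $46.7 per unit

Social marginal cost = private MC − MEB = 32.6 + 1.5q.
Set SMC = demand: 32.6 + 1.5q = 139.8 - 3.1q → q* = 23.3043.
The Pigouvian subsidy equals MEB at q*: 9.4 + 1.6×23.3043 = 46.6869.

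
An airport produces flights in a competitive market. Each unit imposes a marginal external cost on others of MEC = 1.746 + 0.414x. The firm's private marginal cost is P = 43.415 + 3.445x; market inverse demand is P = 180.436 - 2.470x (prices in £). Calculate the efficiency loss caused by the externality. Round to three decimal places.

DWL = £10.153

Market equilibrium (private): 43.415 + 3.445x = 180.436 - 2.470x → x_m = 23.1650.
Social marginal cost = private MC + MEC = 45.161 + 3.859x.
Set SMC = demand: 45.161 + 3.859x = 180.436 - 2.470x → x* = 21.3738.
The loss is the area between SMC and demand from x* to x_m; with linear curves that's a triangle of height MEC(x_m).
DWL = ½ × 1.7912 × 11.3363 = 10.1528.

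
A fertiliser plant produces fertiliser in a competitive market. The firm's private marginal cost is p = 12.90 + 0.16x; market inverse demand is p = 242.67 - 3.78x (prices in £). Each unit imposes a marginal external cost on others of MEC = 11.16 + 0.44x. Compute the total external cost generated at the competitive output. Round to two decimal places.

Market equilibrium (private): 12.90 + 0.16x = 242.67 - 3.78x → x_m = 58.3173.
Total external cost = ∫₀^{x_m} (11.16 + 0.44x) dx = 11.16×58.3173 + ½×0.44×58.3173² = 1399.0207.

£1399.02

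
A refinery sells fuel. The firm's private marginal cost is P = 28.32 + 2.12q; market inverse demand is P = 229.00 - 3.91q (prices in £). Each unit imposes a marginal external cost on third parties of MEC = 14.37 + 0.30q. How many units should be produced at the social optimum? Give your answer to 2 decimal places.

q* = 29.43

Social marginal cost = private MC + MEC = 42.69 + 2.42q.
Set SMC = demand: 42.69 + 2.42q = 229.00 - 3.91q → q* = 29.4329.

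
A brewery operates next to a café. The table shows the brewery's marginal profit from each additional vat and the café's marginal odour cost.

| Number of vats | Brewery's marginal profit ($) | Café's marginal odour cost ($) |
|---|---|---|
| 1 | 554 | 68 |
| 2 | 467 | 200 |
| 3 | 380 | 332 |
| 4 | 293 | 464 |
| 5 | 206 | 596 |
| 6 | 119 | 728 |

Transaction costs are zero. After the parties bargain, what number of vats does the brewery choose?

3

Bargaining reaches the level where marginal profit last exceeds marginal odour cost.
That holds through level 3 (380 ≥ 332) but not at 4 (293 < 464).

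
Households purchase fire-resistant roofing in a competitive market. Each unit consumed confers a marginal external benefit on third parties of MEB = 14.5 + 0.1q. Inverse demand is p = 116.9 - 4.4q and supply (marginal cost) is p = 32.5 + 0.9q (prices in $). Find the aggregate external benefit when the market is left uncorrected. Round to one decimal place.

Market equilibrium (private): 32.5 + 0.9q = 116.9 - 4.4q → q_m = 15.9245.
Total external benefit = ∫₀^{q_m} (14.5 + 0.1q) dq = 14.5×15.9245 + ½×0.1×15.9245² = 243.5847.

$243.6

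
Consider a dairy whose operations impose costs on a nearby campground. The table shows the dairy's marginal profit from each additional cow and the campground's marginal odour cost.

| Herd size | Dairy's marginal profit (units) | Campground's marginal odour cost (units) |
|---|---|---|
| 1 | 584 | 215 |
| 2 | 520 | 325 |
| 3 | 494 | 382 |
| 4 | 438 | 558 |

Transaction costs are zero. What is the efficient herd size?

3

Bargaining reaches the level where marginal profit last exceeds marginal odour cost.
That holds through level 3 (494 ≥ 382) but not at 4 (438 < 558).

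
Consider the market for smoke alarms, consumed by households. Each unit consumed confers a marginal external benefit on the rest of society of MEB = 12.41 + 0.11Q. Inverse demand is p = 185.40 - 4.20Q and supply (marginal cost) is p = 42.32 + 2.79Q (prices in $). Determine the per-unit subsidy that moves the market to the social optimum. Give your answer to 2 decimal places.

subsidy = $14.90 per unit

Social marginal benefit = demand + MEB = 197.81 - 4.09Q.
Set SMB = MC: 197.81 - 4.09Q = 42.32 + 2.79Q → Q* = 22.6003.
The Pigouvian subsidy equals MEB at Q*: 12.41 + 0.11×22.6003 = 14.8960.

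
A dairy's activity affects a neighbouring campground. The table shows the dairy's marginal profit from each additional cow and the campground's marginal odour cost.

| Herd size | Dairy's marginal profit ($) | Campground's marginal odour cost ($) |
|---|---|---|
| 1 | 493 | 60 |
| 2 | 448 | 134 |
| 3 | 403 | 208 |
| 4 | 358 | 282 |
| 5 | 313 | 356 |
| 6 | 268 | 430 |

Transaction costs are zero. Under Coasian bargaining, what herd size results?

Bargaining reaches the level where marginal profit last exceeds marginal odour cost.
That holds through level 4 (358 ≥ 282) but not at 5 (313 < 356).

4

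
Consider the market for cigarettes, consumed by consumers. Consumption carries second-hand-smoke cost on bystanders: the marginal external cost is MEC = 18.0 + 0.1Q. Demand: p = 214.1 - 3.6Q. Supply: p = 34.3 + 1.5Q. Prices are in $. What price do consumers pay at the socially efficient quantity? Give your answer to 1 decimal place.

P = $102.1

Social marginal benefit = demand − MEC = 196.1 - 3.7Q.
Set SMB = MC: 196.1 - 3.7Q = 34.3 + 1.5Q → Q* = 31.1154.
Consumer price on the demand curve at Q*: 214.1 − 3.6×31.1154 = 102.0846.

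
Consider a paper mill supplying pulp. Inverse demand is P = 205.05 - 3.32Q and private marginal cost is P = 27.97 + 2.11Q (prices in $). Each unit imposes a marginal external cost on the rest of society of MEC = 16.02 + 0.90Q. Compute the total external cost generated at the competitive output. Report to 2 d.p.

Market equilibrium (private): 27.97 + 2.11Q = 205.05 - 3.32Q → Q_m = 32.6114.
Total external cost = ∫₀^{Q_m} (16.02 + 0.90Q) dQ = 16.02×32.6114 + ½×0.90×32.6114² = 1001.0112.

$1001.01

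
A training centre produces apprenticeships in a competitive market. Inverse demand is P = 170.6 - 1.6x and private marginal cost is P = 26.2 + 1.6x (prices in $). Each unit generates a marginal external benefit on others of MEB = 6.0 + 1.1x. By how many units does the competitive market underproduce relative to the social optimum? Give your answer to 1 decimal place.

Market equilibrium (private): 26.2 + 1.6x = 170.6 - 1.6x → x_m = 45.1250.
Social marginal cost = private MC − MEB = 20.2 + 0.5x.
Set SMC = demand: 20.2 + 0.5x = 170.6 - 1.6x → x* = 71.6190.
Gap = |45.1250 − 71.6190| = 26.4940.

26.5 units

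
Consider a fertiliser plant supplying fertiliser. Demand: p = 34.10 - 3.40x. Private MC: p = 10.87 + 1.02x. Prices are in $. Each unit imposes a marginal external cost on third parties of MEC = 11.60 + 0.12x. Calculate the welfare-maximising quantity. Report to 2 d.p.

Social marginal cost = private MC + MEC = 22.47 + 1.14x.
Set SMC = demand: 22.47 + 1.14x = 34.10 - 3.40x → x* = 2.5617.

x* = 2.56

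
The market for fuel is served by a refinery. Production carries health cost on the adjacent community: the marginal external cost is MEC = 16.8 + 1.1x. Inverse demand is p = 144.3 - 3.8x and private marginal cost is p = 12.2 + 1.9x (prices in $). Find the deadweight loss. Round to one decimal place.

DWL = $131.5

Market equilibrium (private): 12.2 + 1.9x = 144.3 - 3.8x → x_m = 23.1754.
Social marginal cost = private MC + MEC = 29.0 + 3.0x.
Set SMC = demand: 29.0 + 3.0x = 144.3 - 3.8x → x* = 16.9559.
The welfare-loss triangle has base |x_m − x*| and height MEC(x_m) (the vertical gap between SMC and demand is zero at x* and MEC at x_m).
DWL = ½ × 6.2195 × 42.2930 = 131.5207.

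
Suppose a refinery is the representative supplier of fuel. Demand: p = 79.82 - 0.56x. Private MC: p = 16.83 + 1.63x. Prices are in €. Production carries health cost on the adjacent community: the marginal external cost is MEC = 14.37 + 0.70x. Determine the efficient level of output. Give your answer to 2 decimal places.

Social marginal cost = private MC + MEC = 31.20 + 2.33x.
Set SMC = demand: 31.20 + 2.33x = 79.82 - 0.56x → x* = 16.8235.

x* = 16.82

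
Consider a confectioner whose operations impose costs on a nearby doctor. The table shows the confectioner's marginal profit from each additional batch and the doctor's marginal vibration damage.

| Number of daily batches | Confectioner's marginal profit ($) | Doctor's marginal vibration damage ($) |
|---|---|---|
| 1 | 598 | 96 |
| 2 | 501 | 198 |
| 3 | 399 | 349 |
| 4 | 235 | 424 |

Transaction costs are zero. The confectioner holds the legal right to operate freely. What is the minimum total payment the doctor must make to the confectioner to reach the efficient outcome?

$235

Left alone the confectioner would choose level 4 (marginal profit stays positive).
Efficient level: k* = 3 (marginal profit ≥ marginal vibration damage through 3).
The doctor must at least cover the confectioner's forgone profit from cutting 4→3: 235 = 235.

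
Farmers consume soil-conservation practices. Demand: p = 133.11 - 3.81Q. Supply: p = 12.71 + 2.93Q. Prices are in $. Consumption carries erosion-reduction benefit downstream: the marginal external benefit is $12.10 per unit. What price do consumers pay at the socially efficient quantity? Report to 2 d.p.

Social marginal benefit = demand + MEB = 145.21 - 3.81Q.
Set SMB = MC: 145.21 - 3.81Q = 12.71 + 2.93Q → Q* = 19.6588.
Consumer price on the demand curve at Q*: 133.11 − 3.81×19.6588 = 58.2100.

P = $58.21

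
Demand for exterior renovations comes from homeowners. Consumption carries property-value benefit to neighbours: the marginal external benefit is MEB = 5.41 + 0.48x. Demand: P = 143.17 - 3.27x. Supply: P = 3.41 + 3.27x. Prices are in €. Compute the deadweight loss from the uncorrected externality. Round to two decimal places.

Market equilibrium (private): 3.41 + 3.27x = 143.17 - 3.27x → x_m = 21.3700.
Social marginal benefit = demand + MEB = 148.58 - 2.79x.
Set SMB = MC: 148.58 - 2.79x = 3.41 + 3.27x → x* = 23.9554.
Between x* and x_m the wedge SMB − MC runs linearly from 0 to MEB(x_m), so the loss is a triangle.
DWL = ½ × 2.5854 × 15.6676 = 20.2535.

DWL = €20.25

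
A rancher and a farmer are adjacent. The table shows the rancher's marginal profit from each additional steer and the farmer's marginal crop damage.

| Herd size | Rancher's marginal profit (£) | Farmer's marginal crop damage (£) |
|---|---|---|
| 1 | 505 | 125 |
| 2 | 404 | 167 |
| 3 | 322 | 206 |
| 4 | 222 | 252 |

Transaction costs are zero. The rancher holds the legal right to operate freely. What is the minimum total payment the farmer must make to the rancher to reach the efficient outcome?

Left alone the rancher would choose level 4 (marginal profit stays positive).
Efficient level: k* = 3 (marginal profit ≥ marginal crop damage through 3).
The farmer must at least cover the rancher's forgone profit from cutting 4→3: 222 = 222.

£222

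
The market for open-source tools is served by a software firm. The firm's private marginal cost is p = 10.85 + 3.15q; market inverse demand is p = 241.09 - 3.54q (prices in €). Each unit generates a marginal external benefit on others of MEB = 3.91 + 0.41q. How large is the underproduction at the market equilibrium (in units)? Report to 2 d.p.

2.87 units

Market equilibrium (private): 10.85 + 3.15q = 241.09 - 3.54q → q_m = 34.4155.
Social marginal cost = private MC − MEB = 6.94 + 2.74q.
Set SMC = demand: 6.94 + 2.74q = 241.09 - 3.54q → q* = 37.2850.
Gap = |34.4155 − 37.2850| = 2.8695.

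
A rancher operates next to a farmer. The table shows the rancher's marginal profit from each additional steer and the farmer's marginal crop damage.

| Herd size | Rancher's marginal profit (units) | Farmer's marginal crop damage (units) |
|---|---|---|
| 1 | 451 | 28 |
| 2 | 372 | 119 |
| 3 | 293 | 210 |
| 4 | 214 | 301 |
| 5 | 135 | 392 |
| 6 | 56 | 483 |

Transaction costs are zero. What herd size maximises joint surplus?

Bargaining reaches the level where marginal profit last exceeds marginal crop damage.
That holds through level 3 (293 ≥ 210) but not at 4 (214 < 301).

3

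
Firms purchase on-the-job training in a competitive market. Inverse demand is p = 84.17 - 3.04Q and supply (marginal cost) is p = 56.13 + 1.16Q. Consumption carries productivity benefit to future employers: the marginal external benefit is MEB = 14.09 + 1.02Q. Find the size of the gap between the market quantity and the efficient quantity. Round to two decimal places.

6.57 units

Market equilibrium (private): 56.13 + 1.16Q = 84.17 - 3.04Q → Q_m = 6.6762.
Social marginal benefit = demand + MEB = 98.26 - 2.02Q.
Set SMB = MC: 98.26 - 2.02Q = 56.13 + 1.16Q → Q* = 13.2484.
Gap = |6.6762 − 13.2484| = 6.5722.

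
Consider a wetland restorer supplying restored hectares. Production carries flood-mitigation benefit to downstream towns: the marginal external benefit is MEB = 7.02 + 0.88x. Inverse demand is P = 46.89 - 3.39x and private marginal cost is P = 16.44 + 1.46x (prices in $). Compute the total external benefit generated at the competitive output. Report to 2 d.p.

Market equilibrium (private): 16.44 + 1.46x = 46.89 - 3.39x → x_m = 6.2784.
Total external benefit = ∫₀^{x_m} (7.02 + 0.88x) dx = 7.02×6.2784 + ½×0.88×6.2784² = 61.4184.

$61.42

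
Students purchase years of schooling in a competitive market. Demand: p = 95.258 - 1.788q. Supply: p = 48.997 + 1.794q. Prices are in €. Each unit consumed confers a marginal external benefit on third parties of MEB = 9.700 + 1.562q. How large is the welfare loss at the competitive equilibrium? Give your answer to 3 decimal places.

Market equilibrium (private): 48.997 + 1.794q = 95.258 - 1.788q → q_m = 12.9149.
Social marginal benefit = demand + MEB = 104.958 - 0.226q.
Set SMB = MC: 104.958 - 0.226q = 48.997 + 1.794q → q* = 27.7035.
The welfare-loss triangle has base |q_m − q*| and height MEB(q_m) (the vertical gap between SMB and MC is zero at q* and MEB at q_m).
DWL = ½ × 14.7886 × 29.8730 = 220.8899.

DWL = €220.890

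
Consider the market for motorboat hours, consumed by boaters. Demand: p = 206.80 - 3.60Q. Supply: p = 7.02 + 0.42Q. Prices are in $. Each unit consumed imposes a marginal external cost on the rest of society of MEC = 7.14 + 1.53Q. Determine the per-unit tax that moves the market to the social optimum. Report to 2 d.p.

Social marginal benefit = demand − MEC = 199.66 - 5.13Q.
Set SMB = MC: 199.66 - 5.13Q = 7.02 + 0.42Q → Q* = 34.7099.
The Pigouvian tax equals MEC at Q*: 7.14 + 1.53×34.7099 = 60.2461.

tax = $60.25 per unit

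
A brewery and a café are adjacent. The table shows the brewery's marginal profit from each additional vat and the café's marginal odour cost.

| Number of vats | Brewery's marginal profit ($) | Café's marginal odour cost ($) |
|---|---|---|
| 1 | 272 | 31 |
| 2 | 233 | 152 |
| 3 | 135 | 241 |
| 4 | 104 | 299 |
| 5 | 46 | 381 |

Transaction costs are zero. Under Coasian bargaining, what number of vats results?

2

Bargaining reaches the level where marginal profit last exceeds marginal odour cost.
That holds through level 2 (233 ≥ 152) but not at 3 (135 < 241).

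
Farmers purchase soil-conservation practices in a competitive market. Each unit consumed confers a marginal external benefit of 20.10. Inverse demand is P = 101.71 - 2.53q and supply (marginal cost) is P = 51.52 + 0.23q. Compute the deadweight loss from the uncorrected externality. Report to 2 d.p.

Market equilibrium (private): 51.52 + 0.23q = 101.71 - 2.53q → q_m = 18.1848.
Social marginal benefit = demand + MEB = 121.81 - 2.53q.
Set SMB = MC: 121.81 - 2.53q = 51.52 + 0.23q → q* = 25.4674.
The loss is the area between SMB and MC from q* to q_m; with linear curves that's a triangle of height MEB(q_m).
DWL = ½ × 7.2826 × 20.1000 = 73.1901.

DWL = 73.19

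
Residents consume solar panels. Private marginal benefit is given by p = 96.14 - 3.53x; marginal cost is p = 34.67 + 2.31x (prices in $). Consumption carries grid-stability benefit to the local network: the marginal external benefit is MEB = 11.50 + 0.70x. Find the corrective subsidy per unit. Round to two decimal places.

Social marginal benefit = demand + MEB = 107.64 - 2.83x.
Set SMB = MC: 107.64 - 2.83x = 34.67 + 2.31x → x* = 14.1965.
The Pigouvian subsidy equals MEB at x*: 11.50 + 0.70×14.1965 = 21.4376.

subsidy = $21.44 per unit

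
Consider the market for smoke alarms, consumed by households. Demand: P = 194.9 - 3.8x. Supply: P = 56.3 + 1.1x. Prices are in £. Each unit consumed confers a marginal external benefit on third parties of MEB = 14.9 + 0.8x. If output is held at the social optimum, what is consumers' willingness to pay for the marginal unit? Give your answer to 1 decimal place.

P = £52.6

Social marginal benefit = demand + MEB = 209.8 - 3.0x.
Set SMB = MC: 209.8 - 3.0x = 56.3 + 1.1x → x* = 37.4390.
Consumer price on the demand curve at x*: 194.9 − 3.8×37.4390 = 52.6318.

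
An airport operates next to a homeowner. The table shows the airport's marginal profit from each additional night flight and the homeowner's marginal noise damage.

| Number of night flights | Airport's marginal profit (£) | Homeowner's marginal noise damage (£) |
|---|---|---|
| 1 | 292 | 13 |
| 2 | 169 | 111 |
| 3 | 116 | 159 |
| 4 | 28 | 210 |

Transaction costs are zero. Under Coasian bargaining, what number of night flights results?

Bargaining reaches the level where marginal profit last exceeds marginal noise damage.
That holds through level 2 (169 ≥ 111) but not at 3 (116 < 159).

2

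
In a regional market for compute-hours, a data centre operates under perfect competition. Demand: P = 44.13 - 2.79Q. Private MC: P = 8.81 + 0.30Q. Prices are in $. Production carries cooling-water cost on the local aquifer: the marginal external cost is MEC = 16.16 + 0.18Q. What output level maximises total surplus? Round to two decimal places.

Social marginal cost = private MC + MEC = 24.97 + 0.48Q.
Set SMC = demand: 24.97 + 0.48Q = 44.13 - 2.79Q → Q* = 5.8593.

Q* = 5.86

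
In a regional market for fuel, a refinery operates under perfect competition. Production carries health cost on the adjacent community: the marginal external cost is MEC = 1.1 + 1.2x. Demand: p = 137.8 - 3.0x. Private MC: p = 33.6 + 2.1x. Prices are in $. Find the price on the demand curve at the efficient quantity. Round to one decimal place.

P = $88.7

Social marginal cost = private MC + MEC = 34.7 + 3.3x.
Set SMC = demand: 34.7 + 3.3x = 137.8 - 3.0x → x* = 16.3651.
Consumer price on the demand curve at x*: 137.8 − 3.0×16.3651 = 88.7047.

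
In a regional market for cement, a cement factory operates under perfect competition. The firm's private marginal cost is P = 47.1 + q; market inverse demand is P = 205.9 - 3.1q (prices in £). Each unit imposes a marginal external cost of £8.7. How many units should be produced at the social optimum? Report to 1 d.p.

Social marginal cost = private MC + MEC = 55.8 + q.
Set SMC = demand: 55.8 + q = 205.9 - 3.1q → q* = 36.6098.

q* = 36.6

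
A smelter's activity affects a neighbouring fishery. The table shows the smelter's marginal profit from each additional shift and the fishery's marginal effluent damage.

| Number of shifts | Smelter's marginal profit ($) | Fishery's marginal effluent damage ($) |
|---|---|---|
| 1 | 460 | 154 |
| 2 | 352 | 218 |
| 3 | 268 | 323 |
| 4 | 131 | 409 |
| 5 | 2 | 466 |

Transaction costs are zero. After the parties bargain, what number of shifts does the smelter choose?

Bargaining reaches the level where marginal profit last exceeds marginal effluent damage.
That holds through level 2 (352 ≥ 218) but not at 3 (268 < 323).

2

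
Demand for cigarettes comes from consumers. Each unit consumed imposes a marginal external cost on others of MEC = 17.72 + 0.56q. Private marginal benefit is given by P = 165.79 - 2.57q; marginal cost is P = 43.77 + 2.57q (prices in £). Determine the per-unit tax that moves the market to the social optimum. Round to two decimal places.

tax = £27.97 per unit

Social marginal benefit = demand − MEC = 148.07 - 3.13q.
Set SMB = MC: 148.07 - 3.13q = 43.77 + 2.57q → q* = 18.2982.
The Pigouvian tax equals MEC at q*: 17.72 + 0.56×18.2982 = 27.9670.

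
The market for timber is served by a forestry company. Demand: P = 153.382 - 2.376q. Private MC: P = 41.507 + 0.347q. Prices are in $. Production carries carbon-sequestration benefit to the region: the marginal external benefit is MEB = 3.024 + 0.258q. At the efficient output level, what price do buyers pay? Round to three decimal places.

P = $42.631

Social marginal cost = private MC − MEB = 38.483 + 0.089q.
Set SMC = demand: 38.483 + 0.089q = 153.382 - 2.376q → q* = 46.6122.
Consumer price on the demand curve at q*: 153.382 − 2.376×46.6122 = 42.6314.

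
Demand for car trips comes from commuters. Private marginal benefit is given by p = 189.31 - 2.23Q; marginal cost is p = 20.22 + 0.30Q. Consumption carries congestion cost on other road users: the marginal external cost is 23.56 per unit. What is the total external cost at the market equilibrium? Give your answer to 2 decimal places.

1574.61

Market equilibrium (private): 20.22 + 0.30Q = 189.31 - 2.23Q → Q_m = 66.8340.
Total external cost = MEC × Q_m = 23.56 × 66.8340 = 1574.6090.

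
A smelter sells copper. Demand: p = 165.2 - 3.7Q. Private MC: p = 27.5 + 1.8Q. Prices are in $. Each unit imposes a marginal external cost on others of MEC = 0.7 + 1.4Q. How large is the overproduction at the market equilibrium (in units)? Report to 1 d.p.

Market equilibrium (private): 27.5 + 1.8Q = 165.2 - 3.7Q → Q_m = 25.0364.
Social marginal cost = private MC + MEC = 28.2 + 3.2Q.
Set SMC = demand: 28.2 + 3.2Q = 165.2 - 3.7Q → Q* = 19.8551.
Gap = |25.0364 − 19.8551| = 5.1813.

5.2 units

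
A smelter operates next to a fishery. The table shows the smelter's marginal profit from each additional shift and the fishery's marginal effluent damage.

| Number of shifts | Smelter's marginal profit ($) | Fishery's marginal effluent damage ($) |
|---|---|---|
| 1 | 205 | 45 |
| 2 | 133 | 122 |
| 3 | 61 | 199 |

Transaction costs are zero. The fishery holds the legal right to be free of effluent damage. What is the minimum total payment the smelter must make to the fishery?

$167

Efficient level: marginal profit ≥ marginal effluent damage through level 2, so k* = 2.
With the fishery holding the right, the smelter must at least compensate total damage at k*: 45 + 122 = 167.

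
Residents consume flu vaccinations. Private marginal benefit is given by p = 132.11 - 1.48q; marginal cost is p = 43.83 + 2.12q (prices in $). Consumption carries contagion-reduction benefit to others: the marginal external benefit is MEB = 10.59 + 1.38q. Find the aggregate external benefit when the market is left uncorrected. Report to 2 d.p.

$674.61

Market equilibrium (private): 43.83 + 2.12q = 132.11 - 1.48q → q_m = 24.5222.
Total external benefit = ∫₀^{q_m} (10.59 + 1.38q) dq = 10.59×24.5222 + ½×1.38×24.5222² = 674.6135.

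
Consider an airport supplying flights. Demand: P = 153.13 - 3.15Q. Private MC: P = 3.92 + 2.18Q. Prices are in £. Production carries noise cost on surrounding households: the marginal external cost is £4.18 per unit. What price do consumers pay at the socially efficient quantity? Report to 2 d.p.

Social marginal cost = private MC + MEC = 8.10 + 2.18Q.
Set SMC = demand: 8.10 + 2.18Q = 153.13 - 3.15Q → Q* = 27.2101.
Consumer price on the demand curve at Q*: 153.13 − 3.15×27.2101 = 67.4182.

P = £67.42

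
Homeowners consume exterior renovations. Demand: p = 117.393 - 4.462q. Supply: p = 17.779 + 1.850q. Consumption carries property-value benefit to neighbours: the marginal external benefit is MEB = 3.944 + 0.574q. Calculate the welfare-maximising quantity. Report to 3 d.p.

q* = 18.048

Social marginal benefit = demand + MEB = 121.337 - 3.888q.
Set SMB = MC: 121.337 - 3.888q = 17.779 + 1.850q → q* = 18.0478.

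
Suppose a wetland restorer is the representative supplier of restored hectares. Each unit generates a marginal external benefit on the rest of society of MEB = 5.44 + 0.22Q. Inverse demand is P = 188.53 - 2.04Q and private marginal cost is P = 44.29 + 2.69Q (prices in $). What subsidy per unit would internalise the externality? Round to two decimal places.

subsidy = $12.74 per unit

Social marginal cost = private MC − MEB = 38.85 + 2.47Q.
Set SMC = demand: 38.85 + 2.47Q = 188.53 - 2.04Q → Q* = 33.1885.
The Pigouvian subsidy equals MEB at Q*: 5.44 + 0.22×33.1885 = 12.7415.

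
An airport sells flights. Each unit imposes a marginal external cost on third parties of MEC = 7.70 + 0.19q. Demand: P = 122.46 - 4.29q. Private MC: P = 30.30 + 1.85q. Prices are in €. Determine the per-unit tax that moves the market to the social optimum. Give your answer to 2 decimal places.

tax = €10.24 per unit

Social marginal cost = private MC + MEC = 38.00 + 2.04q.
Set SMC = demand: 38.00 + 2.04q = 122.46 - 4.29q → q* = 13.3428.
The Pigouvian tax equals MEC at q*: 7.70 + 0.19×13.3428 = 10.2351.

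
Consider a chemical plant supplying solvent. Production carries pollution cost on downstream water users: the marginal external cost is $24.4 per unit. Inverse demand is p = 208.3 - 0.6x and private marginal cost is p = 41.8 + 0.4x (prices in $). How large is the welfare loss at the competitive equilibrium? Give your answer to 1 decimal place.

DWL = $297.7

Market equilibrium (private): 41.8 + 0.4x = 208.3 - 0.6x → x_m = 166.5000.
Social marginal cost = private MC + MEC = 66.2 + 0.4x.
Set SMC = demand: 66.2 + 0.4x = 208.3 - 0.6x → x* = 142.1000.
Between x* and x_m the wedge SMC − demand runs linearly from 0 to MEC(x_m), so the loss is a triangle.
DWL = ½ × 24.4000 × 24.4000 = 297.6800.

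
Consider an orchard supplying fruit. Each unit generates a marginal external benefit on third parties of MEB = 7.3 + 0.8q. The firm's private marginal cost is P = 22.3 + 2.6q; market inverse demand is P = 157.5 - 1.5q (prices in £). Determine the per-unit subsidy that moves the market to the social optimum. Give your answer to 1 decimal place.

Social marginal cost = private MC − MEB = 15.0 + 1.8q.
Set SMC = demand: 15.0 + 1.8q = 157.5 - 1.5q → q* = 43.1818.
The Pigouvian subsidy equals MEB at q*: 7.3 + 0.8×43.1818 = 41.8454.

subsidy = £41.8 per unit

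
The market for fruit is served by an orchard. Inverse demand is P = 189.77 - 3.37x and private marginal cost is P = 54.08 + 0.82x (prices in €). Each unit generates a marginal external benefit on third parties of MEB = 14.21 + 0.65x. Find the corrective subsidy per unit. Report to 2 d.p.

subsidy = €41.73 per unit

Social marginal cost = private MC − MEB = 39.87 + 0.17x.
Set SMC = demand: 39.87 + 0.17x = 189.77 - 3.37x → x* = 42.3446.
The Pigouvian subsidy equals MEB at x*: 14.21 + 0.65×42.3446 = 41.7340.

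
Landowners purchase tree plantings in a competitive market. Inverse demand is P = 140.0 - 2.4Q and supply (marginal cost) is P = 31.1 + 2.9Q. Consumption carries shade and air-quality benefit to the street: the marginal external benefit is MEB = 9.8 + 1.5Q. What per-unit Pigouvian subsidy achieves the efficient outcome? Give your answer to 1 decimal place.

Social marginal benefit = demand + MEB = 149.8 - 0.9Q.
Set SMB = MC: 149.8 - 0.9Q = 31.1 + 2.9Q → Q* = 31.2368.
The Pigouvian subsidy equals MEB at Q*: 9.8 + 1.5×31.2368 = 56.6552.

subsidy = 56.7 per unit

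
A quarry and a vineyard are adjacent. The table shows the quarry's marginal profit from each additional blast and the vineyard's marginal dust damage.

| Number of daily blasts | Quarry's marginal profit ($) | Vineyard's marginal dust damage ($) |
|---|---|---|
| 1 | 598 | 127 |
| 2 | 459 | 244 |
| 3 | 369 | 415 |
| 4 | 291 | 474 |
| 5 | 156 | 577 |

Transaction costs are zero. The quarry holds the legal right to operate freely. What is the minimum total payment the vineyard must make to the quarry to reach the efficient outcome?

$816

Left alone the quarry would choose level 5 (marginal profit stays positive).
Efficient level: k* = 2 (marginal profit ≥ marginal dust damage through 2).
The vineyard must at least cover the quarry's forgone profit from cutting 5→2: 369 + 291 + 156 = 816.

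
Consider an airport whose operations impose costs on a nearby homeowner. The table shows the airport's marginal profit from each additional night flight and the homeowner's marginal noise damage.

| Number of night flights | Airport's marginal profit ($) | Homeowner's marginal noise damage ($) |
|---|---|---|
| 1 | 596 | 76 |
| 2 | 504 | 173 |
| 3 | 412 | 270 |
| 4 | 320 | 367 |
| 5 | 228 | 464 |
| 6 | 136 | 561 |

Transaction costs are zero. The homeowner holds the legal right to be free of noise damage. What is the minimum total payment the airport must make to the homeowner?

Efficient level: marginal profit ≥ marginal noise damage through level 3, so k* = 3.
With the homeowner holding the right, the airport must at least compensate total damage at k*: 76 + 173 + 270 = 519.

$519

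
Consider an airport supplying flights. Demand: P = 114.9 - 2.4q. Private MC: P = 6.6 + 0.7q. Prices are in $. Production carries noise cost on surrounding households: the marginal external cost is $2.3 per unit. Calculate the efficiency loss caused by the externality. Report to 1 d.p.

Market equilibrium (private): 6.6 + 0.7q = 114.9 - 2.4q → q_m = 34.9355.
Social marginal cost = private MC + MEC = 8.9 + 0.7q.
Set SMC = demand: 8.9 + 0.7q = 114.9 - 2.4q → q* = 34.1935.
The welfare-loss triangle has base |q_m − q*| and height MEC(q_m) (the vertical gap between SMC and demand is zero at q* and MEC at q_m).
DWL = ½ × 0.7420 × 2.3000 = 0.8533.

DWL = $0.9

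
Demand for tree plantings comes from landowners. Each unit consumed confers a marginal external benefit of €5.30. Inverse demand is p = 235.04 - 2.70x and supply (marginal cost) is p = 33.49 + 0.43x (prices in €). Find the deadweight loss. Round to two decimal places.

Market equilibrium (private): 33.49 + 0.43x = 235.04 - 2.70x → x_m = 64.3930.
Social marginal benefit = demand + MEB = 240.34 - 2.70x.
Set SMB = MC: 240.34 - 2.70x = 33.49 + 0.43x → x* = 66.0863.
The welfare-loss triangle has base |x_m − x*| and height MEB(x_m) (the vertical gap between SMB and MC is zero at x* and MEB at x_m).
DWL = ½ × 1.6933 × 5.3000 = 4.4872.

DWL = €4.49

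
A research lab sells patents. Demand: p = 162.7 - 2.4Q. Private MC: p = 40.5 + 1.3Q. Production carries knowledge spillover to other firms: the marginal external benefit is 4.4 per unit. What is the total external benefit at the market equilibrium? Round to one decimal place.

145.3

Market equilibrium (private): 40.5 + 1.3Q = 162.7 - 2.4Q → Q_m = 33.0270.
Total external benefit = MEB × Q_m = 4.4 × 33.0270 = 145.3188.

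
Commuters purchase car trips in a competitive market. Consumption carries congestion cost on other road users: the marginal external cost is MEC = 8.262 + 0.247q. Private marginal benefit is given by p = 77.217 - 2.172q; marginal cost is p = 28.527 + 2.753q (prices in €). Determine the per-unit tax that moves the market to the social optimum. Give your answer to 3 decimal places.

tax = €10.193 per unit

Social marginal benefit = demand − MEC = 68.955 - 2.419q.
Set SMB = MC: 68.955 - 2.419q = 28.527 + 2.753q → q* = 7.8167.
The Pigouvian tax equals MEC at q*: 8.262 + 0.247×7.8167 = 10.1927.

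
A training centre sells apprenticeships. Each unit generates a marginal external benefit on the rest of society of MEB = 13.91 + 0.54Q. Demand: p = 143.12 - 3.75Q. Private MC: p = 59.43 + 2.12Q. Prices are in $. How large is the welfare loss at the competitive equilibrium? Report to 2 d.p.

DWL = $43.80

Market equilibrium (private): 59.43 + 2.12Q = 143.12 - 3.75Q → Q_m = 14.2572.
Social marginal cost = private MC − MEB = 45.52 + 1.58Q.
Set SMC = demand: 45.52 + 1.58Q = 143.12 - 3.75Q → Q* = 18.3114.
Between Q* and Q_m the wedge demand − SMC runs linearly from 0 to MEB(Q_m), so the loss is a triangle.
DWL = ½ × 4.0542 × 21.6089 = 43.8034.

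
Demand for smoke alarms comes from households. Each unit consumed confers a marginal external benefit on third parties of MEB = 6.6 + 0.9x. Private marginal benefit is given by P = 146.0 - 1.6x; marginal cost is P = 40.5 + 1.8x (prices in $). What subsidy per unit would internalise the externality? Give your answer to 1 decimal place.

Social marginal benefit = demand + MEB = 152.6 - 0.7x.
Set SMB = MC: 152.6 - 0.7x = 40.5 + 1.8x → x* = 44.8400.
The Pigouvian subsidy equals MEB at x*: 6.6 + 0.9×44.8400 = 46.9560.

subsidy = $47.0 per unit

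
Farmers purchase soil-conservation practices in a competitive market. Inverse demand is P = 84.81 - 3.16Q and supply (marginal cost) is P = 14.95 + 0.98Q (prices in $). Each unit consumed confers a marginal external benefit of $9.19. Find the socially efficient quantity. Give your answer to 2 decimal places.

Q* = 19.09

Social marginal benefit = demand + MEB = 94.00 - 3.16Q.
Set SMB = MC: 94.00 - 3.16Q = 14.95 + 0.98Q → Q* = 19.0942.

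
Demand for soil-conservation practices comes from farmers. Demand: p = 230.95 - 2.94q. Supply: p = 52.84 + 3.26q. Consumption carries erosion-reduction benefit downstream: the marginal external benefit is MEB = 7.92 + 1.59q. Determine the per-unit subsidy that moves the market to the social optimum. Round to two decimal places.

subsidy = 72.08 per unit

Social marginal benefit = demand + MEB = 238.87 - 1.35q.
Set SMB = MC: 238.87 - 1.35q = 52.84 + 3.26q → q* = 40.3536.
The Pigouvian subsidy equals MEB at q*: 7.92 + 1.59×40.3536 = 72.0822.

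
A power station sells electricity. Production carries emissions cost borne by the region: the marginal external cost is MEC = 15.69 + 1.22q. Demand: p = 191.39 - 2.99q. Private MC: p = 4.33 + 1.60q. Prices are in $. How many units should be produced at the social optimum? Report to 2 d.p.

q* = 29.50

Social marginal cost = private MC + MEC = 20.02 + 2.82q.
Set SMC = demand: 20.02 + 2.82q = 191.39 - 2.99q → q* = 29.4957.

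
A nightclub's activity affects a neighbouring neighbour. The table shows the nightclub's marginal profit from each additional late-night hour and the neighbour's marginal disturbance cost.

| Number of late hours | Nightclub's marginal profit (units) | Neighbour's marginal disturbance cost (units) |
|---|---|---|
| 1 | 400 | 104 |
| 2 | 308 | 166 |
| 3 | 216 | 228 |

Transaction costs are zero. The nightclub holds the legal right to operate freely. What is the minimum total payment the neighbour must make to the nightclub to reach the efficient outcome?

216

Left alone the nightclub would choose level 3 (marginal profit stays positive).
Efficient level: k* = 2 (marginal profit ≥ marginal disturbance cost through 2).
The neighbour must at least cover the nightclub's forgone profit from cutting 3→2: 216 = 216.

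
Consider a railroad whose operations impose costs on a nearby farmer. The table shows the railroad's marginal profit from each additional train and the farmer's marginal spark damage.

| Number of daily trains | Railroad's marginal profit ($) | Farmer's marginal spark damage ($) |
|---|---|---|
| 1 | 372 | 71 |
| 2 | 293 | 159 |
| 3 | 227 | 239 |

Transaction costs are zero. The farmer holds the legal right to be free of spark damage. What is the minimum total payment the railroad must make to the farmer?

$230

Efficient level: marginal profit ≥ marginal spark damage through level 2, so k* = 2.
With the farmer holding the right, the railroad must at least compensate total damage at k*: 71 + 159 = 230.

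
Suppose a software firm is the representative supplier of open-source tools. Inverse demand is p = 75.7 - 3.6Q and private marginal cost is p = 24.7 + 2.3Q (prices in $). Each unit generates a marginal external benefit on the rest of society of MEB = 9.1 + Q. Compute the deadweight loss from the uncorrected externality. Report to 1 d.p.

Market equilibrium (private): 24.7 + 2.3Q = 75.7 - 3.6Q → Q_m = 8.6441.
Social marginal cost = private MC − MEB = 15.6 + 1.3Q.
Set SMC = demand: 15.6 + 1.3Q = 75.7 - 3.6Q → Q* = 12.2653.
Between Q* and Q_m the wedge demand − SMC runs linearly from 0 to MEB(Q_m), so the loss is a triangle.
DWL = ½ × 3.6212 × 17.7441 = 32.1275.

DWL = $32.1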